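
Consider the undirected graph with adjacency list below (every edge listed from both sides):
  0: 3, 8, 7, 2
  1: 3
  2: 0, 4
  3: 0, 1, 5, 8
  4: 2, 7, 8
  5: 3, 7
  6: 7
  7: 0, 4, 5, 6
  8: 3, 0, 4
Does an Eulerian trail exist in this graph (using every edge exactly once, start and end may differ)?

No

Degrees: 0:4, 1:1, 2:2, 3:4, 4:3, 5:2, 6:1, 7:4, 8:3
Odd-degree vertices: 1, 4, 6, 8 (4 total).
With 4 odd-degree vertices (more than two), no single trail can use every edge.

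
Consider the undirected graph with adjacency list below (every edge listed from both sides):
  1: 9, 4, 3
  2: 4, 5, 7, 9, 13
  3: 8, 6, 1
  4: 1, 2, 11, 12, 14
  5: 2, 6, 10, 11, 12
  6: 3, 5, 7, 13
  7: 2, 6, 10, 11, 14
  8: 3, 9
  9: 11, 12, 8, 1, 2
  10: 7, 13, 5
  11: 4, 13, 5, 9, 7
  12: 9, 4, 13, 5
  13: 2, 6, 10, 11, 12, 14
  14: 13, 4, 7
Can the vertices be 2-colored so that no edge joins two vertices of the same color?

Yes

Color {3, 4, 5, 7, 9, 13} black and {1, 2, 6, 8, 10, 11, 12, 14} white. No edge joins two same-colored vertices, so the graph is bipartite.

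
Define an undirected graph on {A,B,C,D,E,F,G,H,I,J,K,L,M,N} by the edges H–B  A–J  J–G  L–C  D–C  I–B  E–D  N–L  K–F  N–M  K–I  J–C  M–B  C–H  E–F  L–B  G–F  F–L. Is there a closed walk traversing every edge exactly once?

Degrees: A:1, B:4, C:4, D:2, E:2, F:4, G:2, H:2, I:2, J:3, K:2, L:4, M:2, N:2
Vertices with odd degree: A, J. An Eulerian circuit requires all degrees even.

No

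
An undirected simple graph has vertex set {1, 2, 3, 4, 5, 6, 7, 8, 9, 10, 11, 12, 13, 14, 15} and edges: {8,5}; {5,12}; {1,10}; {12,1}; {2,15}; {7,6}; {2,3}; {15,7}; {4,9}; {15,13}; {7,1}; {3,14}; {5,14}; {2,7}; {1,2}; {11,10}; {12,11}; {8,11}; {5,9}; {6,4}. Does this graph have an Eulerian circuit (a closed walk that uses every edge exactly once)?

Degrees: 1:4, 2:4, 3:2, 4:2, 5:4, 6:2, 7:4, 8:2, 9:2, 10:2, 11:3, 12:3, 13:1, 14:2, 15:3
11, 12, 13, 15 have odd degree; an Eulerian circuit needs every degree to be even, so none exists.

No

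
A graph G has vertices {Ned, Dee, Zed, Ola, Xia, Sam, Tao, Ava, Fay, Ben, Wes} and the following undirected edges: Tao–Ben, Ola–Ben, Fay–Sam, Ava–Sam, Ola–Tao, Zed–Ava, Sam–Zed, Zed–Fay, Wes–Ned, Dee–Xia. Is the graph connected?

Component: {Ned, Wes}
Component: {Dee, Xia}
Component: {Ola, Tao, Ben}
Component: {Zed, Sam, Ava, Fay}
No edge joins these 4 groups, so the graph is disconnected.

No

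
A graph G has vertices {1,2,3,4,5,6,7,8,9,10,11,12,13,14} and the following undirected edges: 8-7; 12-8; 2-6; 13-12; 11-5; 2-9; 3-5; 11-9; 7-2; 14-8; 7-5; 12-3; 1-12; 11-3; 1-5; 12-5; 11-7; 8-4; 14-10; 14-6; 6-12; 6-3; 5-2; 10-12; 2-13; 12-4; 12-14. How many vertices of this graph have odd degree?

Degrees: 1:2, 2:5, 3:4, 4:2, 5:6, 6:4, 7:4, 8:4, 9:2, 10:2, 11:4, 12:9, 13:2, 14:4
Odd-degree vertices: 2, 12.

2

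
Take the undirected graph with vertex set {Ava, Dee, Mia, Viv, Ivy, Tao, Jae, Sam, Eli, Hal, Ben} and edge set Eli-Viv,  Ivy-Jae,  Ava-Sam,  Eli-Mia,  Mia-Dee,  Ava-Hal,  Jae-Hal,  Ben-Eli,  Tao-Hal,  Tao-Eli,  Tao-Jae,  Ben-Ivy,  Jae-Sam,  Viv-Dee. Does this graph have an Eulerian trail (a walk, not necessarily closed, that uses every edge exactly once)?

Degrees: Ava:2, Dee:2, Mia:2, Viv:2, Ivy:2, Tao:3, Jae:4, Sam:2, Eli:4, Hal:3, Ben:2
Odd-degree vertices: Tao, Hal (2 total).
The non-isolated vertices are connected and exactly 2 have odd degree, so an Eulerian trail exists (from Tao to Hal).

Yes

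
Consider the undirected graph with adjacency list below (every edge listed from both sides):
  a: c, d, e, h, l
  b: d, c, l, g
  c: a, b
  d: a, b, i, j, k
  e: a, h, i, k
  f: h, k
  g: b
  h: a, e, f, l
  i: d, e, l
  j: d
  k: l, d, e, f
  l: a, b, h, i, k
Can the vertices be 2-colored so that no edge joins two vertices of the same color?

No

The cycle a-h-l-a has length 3, which is odd, so the graph is not bipartite.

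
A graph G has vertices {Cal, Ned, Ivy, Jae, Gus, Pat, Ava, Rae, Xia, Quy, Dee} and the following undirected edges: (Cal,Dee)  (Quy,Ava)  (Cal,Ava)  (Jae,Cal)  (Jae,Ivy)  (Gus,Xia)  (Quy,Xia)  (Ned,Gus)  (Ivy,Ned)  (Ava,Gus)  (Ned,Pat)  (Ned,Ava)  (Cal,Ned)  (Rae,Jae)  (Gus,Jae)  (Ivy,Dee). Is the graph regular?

Degrees: Cal:4, Ned:5, Ivy:3, Jae:4, Gus:4, Pat:1, Ava:4, Rae:1, Xia:2, Quy:2, Dee:2
Degrees are not all equal (e.g. deg(Pat)=1 but deg(Ned)=5); not regular.

No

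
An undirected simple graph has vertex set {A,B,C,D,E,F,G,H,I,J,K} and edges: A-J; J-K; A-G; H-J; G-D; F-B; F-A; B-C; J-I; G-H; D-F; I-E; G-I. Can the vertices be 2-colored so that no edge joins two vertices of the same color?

Yes

Color {C, E, F, G, J} black and {A, B, D, H, I, K} white. No edge joins two same-colored vertices, so the graph is bipartite.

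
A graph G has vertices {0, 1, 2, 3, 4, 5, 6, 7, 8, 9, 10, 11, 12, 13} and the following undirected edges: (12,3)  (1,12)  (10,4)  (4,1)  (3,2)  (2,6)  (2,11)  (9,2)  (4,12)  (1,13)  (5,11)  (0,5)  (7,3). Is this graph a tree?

No

|V| = 14, |E| = 13.
It is not connected, so it is not a tree.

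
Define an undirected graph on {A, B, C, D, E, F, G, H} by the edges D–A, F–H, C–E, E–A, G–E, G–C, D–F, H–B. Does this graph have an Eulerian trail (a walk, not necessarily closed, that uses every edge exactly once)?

Yes

Degrees: A:2, B:1, C:2, D:2, E:3, F:2, G:2, H:2
Odd-degree vertices: B, E (2 total).
With 2 odd-degree vertices and all edges in one connected piece, an Eulerian trail exists (from B to E).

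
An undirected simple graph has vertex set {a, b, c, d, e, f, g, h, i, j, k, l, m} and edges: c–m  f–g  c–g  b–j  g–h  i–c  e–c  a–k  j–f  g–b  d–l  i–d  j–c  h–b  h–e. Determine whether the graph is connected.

Component: {a, k}
Component: {b, c, d, e, f, g, h, i, j, l, m}
There are 2 separate components, so the graph is not connected.

No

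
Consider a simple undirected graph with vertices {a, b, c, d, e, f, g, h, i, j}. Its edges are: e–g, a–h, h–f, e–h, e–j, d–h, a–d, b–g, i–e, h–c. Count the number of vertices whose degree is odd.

Degrees: a:2, b:1, c:1, d:2, e:4, f:1, g:2, h:5, i:1, j:1
Odd-degree vertices: b, c, f, h, i, j.

6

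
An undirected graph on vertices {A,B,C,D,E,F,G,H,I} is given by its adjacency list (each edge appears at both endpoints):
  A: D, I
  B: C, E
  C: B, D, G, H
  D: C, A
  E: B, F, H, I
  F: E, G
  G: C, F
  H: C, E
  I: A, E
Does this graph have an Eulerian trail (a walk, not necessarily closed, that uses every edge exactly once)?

Yes

Degrees: A:2, B:2, C:4, D:2, E:4, F:2, G:2, H:2, I:2
Odd-degree vertices: none (0 total).
With 0 odd-degree vertices and all edges in one connected piece, an Eulerian trail exists.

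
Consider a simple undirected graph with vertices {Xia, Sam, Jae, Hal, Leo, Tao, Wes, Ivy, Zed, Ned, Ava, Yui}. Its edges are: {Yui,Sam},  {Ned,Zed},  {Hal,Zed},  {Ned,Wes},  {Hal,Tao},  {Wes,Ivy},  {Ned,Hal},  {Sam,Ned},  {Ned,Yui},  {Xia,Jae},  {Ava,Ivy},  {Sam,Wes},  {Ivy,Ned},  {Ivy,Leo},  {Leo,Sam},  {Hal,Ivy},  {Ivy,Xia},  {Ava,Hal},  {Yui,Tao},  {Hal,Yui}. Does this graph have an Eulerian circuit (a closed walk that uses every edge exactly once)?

No

Degrees: Xia:2, Sam:4, Jae:1, Hal:6, Leo:2, Tao:2, Wes:3, Ivy:6, Zed:2, Ned:6, Ava:2, Yui:4
Vertices with odd degree: Jae, Wes. An Eulerian circuit requires all degrees even.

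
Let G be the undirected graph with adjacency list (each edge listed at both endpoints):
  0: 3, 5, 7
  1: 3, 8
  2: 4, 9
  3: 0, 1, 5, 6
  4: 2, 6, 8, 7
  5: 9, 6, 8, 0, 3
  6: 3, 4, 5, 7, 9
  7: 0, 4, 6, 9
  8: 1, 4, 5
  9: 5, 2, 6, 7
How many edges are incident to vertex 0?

3

Neighbors of 0: 3, 5, 7.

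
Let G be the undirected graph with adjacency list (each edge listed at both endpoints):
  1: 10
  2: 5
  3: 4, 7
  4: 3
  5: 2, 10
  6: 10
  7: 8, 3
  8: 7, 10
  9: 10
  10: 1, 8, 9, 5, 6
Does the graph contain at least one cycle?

No

|V| = 10, |E| = 9, number of components = 1.
A forest on 10 vertices with 1 component has exactly 9 edges, which matches — so no cycle.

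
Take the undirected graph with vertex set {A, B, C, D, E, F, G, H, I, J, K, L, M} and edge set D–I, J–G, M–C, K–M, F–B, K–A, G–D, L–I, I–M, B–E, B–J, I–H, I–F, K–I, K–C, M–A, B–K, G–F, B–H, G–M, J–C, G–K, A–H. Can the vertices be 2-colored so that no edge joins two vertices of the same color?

A-K-M-A is an odd cycle (length 3), and a bipartite graph can contain only even cycles.

No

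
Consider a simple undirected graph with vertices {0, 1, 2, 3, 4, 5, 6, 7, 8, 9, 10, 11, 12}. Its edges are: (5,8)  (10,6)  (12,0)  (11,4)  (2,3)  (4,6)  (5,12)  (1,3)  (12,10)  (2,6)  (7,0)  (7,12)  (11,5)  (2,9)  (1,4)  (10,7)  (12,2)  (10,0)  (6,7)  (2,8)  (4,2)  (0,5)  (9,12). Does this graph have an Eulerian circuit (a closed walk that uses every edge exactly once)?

Degrees: 0:4, 1:2, 2:6, 3:2, 4:4, 5:4, 6:4, 7:4, 8:2, 9:2, 10:4, 11:2, 12:6
All degrees are even and the non-isolated vertices are connected — an Eulerian circuit exists.

Yes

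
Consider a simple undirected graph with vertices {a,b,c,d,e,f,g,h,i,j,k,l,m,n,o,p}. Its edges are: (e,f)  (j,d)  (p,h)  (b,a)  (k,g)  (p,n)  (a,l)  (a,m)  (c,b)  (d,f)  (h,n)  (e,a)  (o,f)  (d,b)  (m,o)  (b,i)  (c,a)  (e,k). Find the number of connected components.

2

Component: {h, n, p}
Component: {a, b, c, d, e, f, g, i, j, k, l, m, o}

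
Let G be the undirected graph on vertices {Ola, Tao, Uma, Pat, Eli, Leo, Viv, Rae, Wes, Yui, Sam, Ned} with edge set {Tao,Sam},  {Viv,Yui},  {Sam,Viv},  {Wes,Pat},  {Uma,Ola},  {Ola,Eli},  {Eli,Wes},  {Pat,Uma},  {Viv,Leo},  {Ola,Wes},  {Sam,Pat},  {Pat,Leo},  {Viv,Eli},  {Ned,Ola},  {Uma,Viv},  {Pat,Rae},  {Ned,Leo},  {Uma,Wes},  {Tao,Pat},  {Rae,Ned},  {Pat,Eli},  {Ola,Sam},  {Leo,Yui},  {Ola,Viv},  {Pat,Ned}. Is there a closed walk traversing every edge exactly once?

Yes

Degrees: Ola:6, Tao:2, Uma:4, Pat:8, Eli:4, Leo:4, Viv:6, Rae:2, Wes:4, Yui:2, Sam:4, Ned:4
All degrees are even and the non-isolated vertices are connected — an Eulerian circuit exists.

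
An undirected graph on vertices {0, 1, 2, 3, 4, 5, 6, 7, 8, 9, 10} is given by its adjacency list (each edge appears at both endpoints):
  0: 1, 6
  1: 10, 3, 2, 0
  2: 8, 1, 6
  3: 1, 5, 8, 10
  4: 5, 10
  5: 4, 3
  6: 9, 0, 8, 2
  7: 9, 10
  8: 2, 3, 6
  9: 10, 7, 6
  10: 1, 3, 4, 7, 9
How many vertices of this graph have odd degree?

Degrees: 0:2, 1:4, 2:3, 3:4, 4:2, 5:2, 6:4, 7:2, 8:3, 9:3, 10:5
Odd-degree vertices: 2, 8, 9, 10.

4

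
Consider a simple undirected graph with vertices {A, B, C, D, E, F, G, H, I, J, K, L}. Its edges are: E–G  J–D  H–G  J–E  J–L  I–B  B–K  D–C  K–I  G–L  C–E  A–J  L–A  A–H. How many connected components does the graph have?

Component: {F}
Component: {B, I, K}
Component: {A, C, D, E, G, H, J, L}

3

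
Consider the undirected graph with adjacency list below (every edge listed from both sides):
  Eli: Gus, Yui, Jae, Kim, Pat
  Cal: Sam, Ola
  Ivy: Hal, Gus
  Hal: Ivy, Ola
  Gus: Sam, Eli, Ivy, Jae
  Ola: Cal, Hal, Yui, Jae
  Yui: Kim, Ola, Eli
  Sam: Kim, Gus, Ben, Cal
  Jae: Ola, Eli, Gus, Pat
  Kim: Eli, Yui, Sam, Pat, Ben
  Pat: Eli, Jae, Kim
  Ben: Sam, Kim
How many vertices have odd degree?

Degrees: Eli:5, Cal:2, Ivy:2, Hal:2, Gus:4, Ola:4, Yui:3, Sam:4, Jae:4, Kim:5, Pat:3, Ben:2
Odd-degree vertices: Eli, Yui, Kim, Pat.

4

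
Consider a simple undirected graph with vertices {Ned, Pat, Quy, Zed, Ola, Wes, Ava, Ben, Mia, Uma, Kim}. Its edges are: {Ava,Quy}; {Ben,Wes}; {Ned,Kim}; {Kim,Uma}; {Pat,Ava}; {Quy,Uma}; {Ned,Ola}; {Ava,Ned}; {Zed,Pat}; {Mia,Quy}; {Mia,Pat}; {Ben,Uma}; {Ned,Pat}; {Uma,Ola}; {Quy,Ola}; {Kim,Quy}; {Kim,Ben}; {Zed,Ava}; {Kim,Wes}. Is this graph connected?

Yes

A breadth-first search from Ned visits Ned, Ola, Kim, Ava, Pat, Quy, Uma, Ben, Wes, Zed, Mia — all 11 vertices — so the graph is connected.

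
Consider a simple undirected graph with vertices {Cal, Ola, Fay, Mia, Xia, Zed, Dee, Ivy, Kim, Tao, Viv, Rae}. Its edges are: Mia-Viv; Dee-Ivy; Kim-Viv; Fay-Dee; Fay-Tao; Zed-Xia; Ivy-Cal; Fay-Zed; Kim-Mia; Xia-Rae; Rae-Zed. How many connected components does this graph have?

3

Component: {Ola}
Component: {Mia, Kim, Viv}
Component: {Cal, Fay, Xia, Zed, Dee, Ivy, Tao, Rae}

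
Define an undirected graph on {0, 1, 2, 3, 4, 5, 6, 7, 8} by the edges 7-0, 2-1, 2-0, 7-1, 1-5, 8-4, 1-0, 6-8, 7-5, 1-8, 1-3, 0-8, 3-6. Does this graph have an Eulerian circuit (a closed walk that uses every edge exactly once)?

Degrees: 0:4, 1:6, 2:2, 3:2, 4:1, 5:2, 6:2, 7:3, 8:4
Vertices with odd degree: 4, 7. An Eulerian circuit requires all degrees even.

No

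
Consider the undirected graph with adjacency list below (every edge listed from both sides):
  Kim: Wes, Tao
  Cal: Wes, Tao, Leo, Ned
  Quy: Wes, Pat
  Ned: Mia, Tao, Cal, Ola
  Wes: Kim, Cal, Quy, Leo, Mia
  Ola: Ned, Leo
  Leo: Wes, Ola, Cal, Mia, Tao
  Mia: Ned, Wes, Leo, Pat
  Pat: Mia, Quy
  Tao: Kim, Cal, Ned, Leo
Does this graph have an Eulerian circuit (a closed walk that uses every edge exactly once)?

Degrees: Kim:2, Cal:4, Quy:2, Ned:4, Wes:5, Ola:2, Leo:5, Mia:4, Pat:2, Tao:4
Wes, Leo have odd degree; an Eulerian circuit needs every degree to be even, so none exists.

No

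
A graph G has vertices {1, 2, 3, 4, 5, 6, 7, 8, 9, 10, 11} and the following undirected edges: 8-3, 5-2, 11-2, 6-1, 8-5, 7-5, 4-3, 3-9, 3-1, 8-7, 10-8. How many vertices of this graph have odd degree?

6

Degrees: 1:2, 2:2, 3:4, 4:1, 5:3, 6:1, 7:2, 8:4, 9:1, 10:1, 11:1
Odd-degree vertices: 4, 5, 6, 9, 10, 11.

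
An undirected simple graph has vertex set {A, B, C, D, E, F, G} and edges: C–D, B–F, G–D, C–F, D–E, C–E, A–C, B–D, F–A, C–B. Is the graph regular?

No

Degrees: A:2, B:3, C:5, D:4, E:2, F:3, G:1
Vertex G has degree 1 while C has degree 5, so the graph is not regular.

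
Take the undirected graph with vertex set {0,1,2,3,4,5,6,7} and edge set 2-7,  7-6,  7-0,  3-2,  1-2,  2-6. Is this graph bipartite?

No

The cycle 6-2-7-6 has length 3, which is odd, so the graph is not bipartite.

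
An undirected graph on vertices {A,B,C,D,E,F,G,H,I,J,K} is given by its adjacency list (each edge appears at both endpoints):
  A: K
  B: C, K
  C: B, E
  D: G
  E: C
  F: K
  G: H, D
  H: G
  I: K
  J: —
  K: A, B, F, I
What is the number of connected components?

3

Component: {J}
Component: {D, G, H}
Component: {A, B, C, E, F, I, K}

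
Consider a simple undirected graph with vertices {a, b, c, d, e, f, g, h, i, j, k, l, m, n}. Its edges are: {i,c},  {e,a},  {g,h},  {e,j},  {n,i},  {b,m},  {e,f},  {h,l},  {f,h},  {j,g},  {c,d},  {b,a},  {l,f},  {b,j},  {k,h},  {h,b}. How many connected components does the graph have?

2

Component: {c, d, i, n}
Component: {a, b, e, f, g, h, j, k, l, m}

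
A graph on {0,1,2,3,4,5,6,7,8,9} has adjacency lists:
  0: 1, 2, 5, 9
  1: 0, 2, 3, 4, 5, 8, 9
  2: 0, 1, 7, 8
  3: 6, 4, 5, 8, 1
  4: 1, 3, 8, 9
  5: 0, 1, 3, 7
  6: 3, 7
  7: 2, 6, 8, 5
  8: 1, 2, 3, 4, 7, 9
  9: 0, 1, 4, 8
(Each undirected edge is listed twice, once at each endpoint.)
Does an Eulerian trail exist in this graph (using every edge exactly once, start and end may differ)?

Degrees: 0:4, 1:7, 2:4, 3:5, 4:4, 5:4, 6:2, 7:4, 8:6, 9:4
Odd-degree vertices: 1, 3 (2 total).
The non-isolated vertices are connected and exactly 2 have odd degree, so an Eulerian trail exists (from 1 to 3).

Yes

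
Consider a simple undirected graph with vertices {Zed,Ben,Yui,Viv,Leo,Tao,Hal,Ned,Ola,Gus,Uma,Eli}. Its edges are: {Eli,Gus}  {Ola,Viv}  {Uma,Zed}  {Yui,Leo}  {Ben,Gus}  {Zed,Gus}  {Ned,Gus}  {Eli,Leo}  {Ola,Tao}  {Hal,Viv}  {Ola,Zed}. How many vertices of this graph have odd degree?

8

Degrees: Zed:3, Ben:1, Yui:1, Viv:2, Leo:2, Tao:1, Hal:1, Ned:1, Ola:3, Gus:4, Uma:1, Eli:2
Odd-degree vertices: Zed, Ben, Yui, Tao, Hal, Ned, Ola, Uma.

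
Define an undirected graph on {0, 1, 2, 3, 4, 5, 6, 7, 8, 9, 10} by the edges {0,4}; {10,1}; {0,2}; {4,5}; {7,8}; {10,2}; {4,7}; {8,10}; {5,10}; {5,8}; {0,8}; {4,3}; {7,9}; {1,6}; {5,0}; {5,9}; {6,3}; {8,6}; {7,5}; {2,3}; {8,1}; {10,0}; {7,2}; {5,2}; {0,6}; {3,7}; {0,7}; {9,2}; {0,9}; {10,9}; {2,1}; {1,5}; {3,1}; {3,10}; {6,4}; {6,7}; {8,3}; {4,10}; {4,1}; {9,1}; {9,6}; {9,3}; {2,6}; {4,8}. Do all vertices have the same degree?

Yes

Degrees: 0:8, 1:8, 2:8, 3:8, 4:8, 5:8, 6:8, 7:8, 8:8, 9:8, 10:8
All degrees equal 8; the graph is regular.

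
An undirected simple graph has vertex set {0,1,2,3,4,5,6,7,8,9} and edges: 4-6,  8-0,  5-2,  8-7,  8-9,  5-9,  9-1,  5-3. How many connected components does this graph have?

2

Component: {4, 6}
Component: {0, 1, 2, 3, 5, 7, 8, 9}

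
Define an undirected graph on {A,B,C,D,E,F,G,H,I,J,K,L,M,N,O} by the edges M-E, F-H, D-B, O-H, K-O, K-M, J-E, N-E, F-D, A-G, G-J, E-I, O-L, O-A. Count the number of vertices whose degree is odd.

4

Degrees: A:2, B:1, C:0, D:2, E:4, F:2, G:2, H:2, I:1, J:2, K:2, L:1, M:2, N:1, O:4
Odd-degree vertices: B, I, L, N.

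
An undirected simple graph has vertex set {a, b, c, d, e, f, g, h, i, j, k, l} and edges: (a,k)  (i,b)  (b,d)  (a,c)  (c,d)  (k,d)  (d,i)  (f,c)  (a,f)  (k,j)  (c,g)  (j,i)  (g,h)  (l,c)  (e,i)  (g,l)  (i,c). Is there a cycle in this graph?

The graph has 12 vertices, 17 edges, and 1 connected component.
One cycle is i-j-k-d-i.

Yes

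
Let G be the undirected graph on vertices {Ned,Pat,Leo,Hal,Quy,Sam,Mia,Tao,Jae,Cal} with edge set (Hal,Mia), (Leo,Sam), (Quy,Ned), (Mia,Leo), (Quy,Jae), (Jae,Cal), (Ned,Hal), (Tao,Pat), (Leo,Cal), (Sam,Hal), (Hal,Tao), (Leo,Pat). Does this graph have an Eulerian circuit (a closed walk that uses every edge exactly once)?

Degrees: Ned:2, Pat:2, Leo:4, Hal:4, Quy:2, Sam:2, Mia:2, Tao:2, Jae:2, Cal:2
Every vertex has even degree and the edges form a single connected piece, so an Eulerian circuit exists.

Yes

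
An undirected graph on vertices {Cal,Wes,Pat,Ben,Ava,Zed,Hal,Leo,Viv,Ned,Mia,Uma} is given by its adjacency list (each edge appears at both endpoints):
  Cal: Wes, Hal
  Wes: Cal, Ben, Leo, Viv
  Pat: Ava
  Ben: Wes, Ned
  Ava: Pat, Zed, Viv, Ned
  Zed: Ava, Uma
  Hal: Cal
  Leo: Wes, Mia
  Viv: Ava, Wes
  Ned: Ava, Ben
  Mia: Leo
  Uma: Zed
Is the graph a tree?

No

|V| = 12, |E| = 12.
A tree on 12 vertices has exactly 11 edges; this graph has 12, so it contains a cycle and is not a tree.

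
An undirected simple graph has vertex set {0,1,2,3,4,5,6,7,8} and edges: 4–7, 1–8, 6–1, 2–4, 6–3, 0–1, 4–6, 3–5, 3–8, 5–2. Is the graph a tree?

|V| = 9, |E| = 10.
A tree on 9 vertices has exactly 8 edges; this graph has 10, so it contains a cycle and is not a tree.

No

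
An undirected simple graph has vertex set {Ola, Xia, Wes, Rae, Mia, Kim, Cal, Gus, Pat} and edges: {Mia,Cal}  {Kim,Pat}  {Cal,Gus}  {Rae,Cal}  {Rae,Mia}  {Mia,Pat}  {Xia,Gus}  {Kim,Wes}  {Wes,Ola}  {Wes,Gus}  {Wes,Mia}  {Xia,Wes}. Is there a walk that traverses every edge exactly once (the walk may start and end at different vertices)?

No

Degrees: Ola:1, Xia:2, Wes:5, Rae:2, Mia:4, Kim:2, Cal:3, Gus:3, Pat:2
Odd-degree vertices: Ola, Wes, Cal, Gus (4 total).
With 4 odd-degree vertices (more than two), no single trail can use every edge.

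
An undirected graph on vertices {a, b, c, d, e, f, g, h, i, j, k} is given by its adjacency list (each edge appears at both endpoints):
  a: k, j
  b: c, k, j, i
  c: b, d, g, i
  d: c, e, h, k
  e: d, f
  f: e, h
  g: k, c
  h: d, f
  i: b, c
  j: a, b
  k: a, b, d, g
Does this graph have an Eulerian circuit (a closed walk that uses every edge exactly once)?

Yes

Degrees: a:2, b:4, c:4, d:4, e:2, f:2, g:2, h:2, i:2, j:2, k:4
All degrees are even and the non-isolated vertices are connected — an Eulerian circuit exists.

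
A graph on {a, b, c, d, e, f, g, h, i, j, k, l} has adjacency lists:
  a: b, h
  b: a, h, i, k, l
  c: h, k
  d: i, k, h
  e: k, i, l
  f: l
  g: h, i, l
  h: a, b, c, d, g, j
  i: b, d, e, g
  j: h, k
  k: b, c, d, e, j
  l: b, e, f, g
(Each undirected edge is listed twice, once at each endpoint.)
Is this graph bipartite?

The cycle h-a-b-h has length 3, which is odd, so the graph is not bipartite.

No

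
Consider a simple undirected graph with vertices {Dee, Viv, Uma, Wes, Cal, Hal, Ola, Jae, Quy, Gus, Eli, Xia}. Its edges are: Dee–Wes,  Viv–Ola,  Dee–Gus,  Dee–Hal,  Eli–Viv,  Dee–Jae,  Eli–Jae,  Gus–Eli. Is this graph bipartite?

Yes

Color {Viv, Uma, Wes, Cal, Hal, Jae, Quy, Gus, Xia} black and {Dee, Ola, Eli} white. No edge joins two same-colored vertices, so the graph is bipartite.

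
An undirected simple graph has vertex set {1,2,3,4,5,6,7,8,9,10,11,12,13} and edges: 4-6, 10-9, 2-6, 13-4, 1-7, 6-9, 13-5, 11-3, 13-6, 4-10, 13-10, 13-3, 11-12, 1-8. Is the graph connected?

No

Component: {1, 7, 8}
Component: {2, 3, 4, 5, 6, 9, 10, 11, 12, 13}
No edge joins these 2 groups, so the graph is disconnected.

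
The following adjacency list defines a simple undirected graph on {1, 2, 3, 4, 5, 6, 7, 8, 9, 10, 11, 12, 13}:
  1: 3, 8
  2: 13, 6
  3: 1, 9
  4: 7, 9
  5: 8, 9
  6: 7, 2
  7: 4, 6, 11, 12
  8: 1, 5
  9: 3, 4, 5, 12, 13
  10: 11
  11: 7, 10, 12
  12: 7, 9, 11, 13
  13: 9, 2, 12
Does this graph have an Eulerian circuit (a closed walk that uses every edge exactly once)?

No

Degrees: 1:2, 2:2, 3:2, 4:2, 5:2, 6:2, 7:4, 8:2, 9:5, 10:1, 11:3, 12:4, 13:3
9, 10, 11, 13 have odd degree; an Eulerian circuit needs every degree to be even, so none exists.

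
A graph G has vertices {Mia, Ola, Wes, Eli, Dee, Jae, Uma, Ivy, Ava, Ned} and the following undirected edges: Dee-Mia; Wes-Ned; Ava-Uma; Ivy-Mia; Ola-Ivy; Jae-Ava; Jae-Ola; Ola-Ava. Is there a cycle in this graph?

|V| = 10, |E| = 8, number of components = 3.
One cycle is Ola-Ava-Jae-Ola.

Yes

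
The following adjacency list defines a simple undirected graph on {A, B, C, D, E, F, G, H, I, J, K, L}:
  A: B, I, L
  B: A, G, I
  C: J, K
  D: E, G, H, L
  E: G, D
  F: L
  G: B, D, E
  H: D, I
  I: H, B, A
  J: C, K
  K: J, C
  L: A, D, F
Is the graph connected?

No

Component: {C, J, K}
Component: {A, B, D, E, F, G, H, I, L}
No edge joins these 2 groups, so the graph is disconnected.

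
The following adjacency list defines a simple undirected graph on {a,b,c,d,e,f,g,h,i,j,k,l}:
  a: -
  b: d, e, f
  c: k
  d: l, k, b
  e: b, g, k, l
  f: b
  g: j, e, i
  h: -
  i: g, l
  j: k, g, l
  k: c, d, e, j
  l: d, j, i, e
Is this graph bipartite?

Partition the vertices as {a, c, d, e, f, h, i, j} vs {b, g, k, l}. Each listed edge has one endpoint in each part, so the graph is bipartite.

Yes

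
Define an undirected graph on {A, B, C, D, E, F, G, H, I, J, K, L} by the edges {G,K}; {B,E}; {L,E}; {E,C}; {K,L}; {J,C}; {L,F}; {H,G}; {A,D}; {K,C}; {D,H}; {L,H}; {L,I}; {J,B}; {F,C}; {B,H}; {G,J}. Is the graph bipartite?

Yes

A valid 2-coloring puts {B, C, D, G, L} on one side and {A, E, F, H, I, J, K} on the other; every edge crosses between the two sides.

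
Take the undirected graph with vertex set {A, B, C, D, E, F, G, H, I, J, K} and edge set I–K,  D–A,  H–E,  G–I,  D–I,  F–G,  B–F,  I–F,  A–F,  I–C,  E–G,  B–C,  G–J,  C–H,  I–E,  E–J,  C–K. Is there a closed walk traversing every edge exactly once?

Degrees: A:2, B:2, C:4, D:2, E:4, F:4, G:4, H:2, I:6, J:2, K:2
Every vertex has even degree and the edges form a single connected piece, so an Eulerian circuit exists.

Yes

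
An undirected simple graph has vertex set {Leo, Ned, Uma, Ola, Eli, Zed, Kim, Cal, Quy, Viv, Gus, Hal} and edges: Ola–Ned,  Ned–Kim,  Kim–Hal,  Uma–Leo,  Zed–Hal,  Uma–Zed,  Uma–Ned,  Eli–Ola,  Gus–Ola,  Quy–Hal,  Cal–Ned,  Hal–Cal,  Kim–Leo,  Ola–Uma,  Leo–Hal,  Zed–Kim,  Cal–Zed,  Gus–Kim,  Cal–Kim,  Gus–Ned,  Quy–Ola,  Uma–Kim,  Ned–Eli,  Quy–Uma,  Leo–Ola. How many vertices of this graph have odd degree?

Degrees: Leo:4, Ned:6, Uma:6, Ola:6, Eli:2, Zed:4, Kim:7, Cal:4, Quy:3, Viv:0, Gus:3, Hal:5
Odd-degree vertices: Kim, Quy, Gus, Hal.

4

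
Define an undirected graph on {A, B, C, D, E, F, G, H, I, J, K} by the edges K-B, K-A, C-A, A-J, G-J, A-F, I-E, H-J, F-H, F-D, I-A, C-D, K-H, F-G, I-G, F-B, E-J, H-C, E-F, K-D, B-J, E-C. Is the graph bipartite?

Yes

Color {C, F, I, J, K} black and {A, B, D, E, G, H} white. No edge joins two same-colored vertices, so the graph is bipartite.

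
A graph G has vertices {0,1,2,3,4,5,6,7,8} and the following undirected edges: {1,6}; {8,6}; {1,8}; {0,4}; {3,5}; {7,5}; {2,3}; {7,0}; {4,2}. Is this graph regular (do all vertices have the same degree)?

Yes

Degrees: 0:2, 1:2, 2:2, 3:2, 4:2, 5:2, 6:2, 7:2, 8:2
All degrees equal 2; the graph is regular.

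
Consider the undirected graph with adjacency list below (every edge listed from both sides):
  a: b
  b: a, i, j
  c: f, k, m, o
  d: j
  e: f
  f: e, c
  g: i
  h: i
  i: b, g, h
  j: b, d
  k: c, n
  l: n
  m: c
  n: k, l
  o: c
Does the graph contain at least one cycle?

No

|V| = 15, |E| = 13, number of components = 2.
Since 13 = 15 - 2, the graph is a forest and contains no cycle.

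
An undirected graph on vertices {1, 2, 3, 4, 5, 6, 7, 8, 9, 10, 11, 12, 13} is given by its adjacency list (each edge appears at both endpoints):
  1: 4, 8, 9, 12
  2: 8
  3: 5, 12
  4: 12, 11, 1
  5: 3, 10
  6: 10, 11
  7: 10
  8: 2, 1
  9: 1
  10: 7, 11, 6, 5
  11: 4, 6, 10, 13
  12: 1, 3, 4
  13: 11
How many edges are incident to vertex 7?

Neighbors of 7: 10.

1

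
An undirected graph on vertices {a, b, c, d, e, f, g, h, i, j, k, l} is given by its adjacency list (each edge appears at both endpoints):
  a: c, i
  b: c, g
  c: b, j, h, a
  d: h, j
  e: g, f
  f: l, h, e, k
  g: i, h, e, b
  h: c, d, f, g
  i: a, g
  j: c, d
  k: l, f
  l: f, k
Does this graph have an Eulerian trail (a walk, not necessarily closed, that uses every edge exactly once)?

Yes

Degrees: a:2, b:2, c:4, d:2, e:2, f:4, g:4, h:4, i:2, j:2, k:2, l:2
Odd-degree vertices: none (0 total).
With 0 odd-degree vertices and all edges in one connected piece, an Eulerian trail exists.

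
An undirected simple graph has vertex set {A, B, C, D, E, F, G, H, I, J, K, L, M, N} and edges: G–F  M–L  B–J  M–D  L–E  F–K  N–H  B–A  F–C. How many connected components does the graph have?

Component: {I}
Component: {H, N}
Component: {A, B, J}
Component: {C, F, G, K}
Component: {D, E, L, M}

5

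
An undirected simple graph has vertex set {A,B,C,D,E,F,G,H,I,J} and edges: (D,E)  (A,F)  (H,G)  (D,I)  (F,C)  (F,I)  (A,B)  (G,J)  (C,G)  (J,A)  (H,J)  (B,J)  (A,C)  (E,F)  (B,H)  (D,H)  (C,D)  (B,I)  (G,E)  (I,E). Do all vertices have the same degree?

Degrees: A:4, B:4, C:4, D:4, E:4, F:4, G:4, H:4, I:4, J:4
All degrees equal 4; the graph is regular.

Yes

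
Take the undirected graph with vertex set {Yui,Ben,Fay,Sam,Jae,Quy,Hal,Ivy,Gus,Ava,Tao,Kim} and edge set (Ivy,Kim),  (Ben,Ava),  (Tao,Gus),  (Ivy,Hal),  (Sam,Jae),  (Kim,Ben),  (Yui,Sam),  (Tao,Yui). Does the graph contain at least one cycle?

No

|V| = 12, |E| = 8, number of components = 4.
A forest on 12 vertices with 4 components has exactly 8 edges, which matches — so no cycle.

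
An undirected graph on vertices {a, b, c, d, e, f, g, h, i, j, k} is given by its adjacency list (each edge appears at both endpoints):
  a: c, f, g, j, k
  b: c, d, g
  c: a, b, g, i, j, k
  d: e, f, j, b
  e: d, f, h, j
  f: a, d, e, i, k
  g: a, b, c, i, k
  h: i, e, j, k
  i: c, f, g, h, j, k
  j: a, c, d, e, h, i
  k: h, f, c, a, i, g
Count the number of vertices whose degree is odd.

Degrees: a:5, b:3, c:6, d:4, e:4, f:5, g:5, h:4, i:6, j:6, k:6
Odd-degree vertices: a, b, f, g.

4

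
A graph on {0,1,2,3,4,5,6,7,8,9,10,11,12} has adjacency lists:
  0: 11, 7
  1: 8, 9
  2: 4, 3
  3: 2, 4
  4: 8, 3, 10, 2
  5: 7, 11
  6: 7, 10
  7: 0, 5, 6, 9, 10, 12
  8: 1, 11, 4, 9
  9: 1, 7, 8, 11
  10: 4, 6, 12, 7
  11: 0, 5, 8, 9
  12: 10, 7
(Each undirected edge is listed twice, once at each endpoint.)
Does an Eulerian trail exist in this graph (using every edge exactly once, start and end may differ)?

Yes

Degrees: 0:2, 1:2, 2:2, 3:2, 4:4, 5:2, 6:2, 7:6, 8:4, 9:4, 10:4, 11:4, 12:2
Odd-degree vertices: none (0 total).
With 0 odd-degree vertices and all edges in one connected piece, an Eulerian trail exists.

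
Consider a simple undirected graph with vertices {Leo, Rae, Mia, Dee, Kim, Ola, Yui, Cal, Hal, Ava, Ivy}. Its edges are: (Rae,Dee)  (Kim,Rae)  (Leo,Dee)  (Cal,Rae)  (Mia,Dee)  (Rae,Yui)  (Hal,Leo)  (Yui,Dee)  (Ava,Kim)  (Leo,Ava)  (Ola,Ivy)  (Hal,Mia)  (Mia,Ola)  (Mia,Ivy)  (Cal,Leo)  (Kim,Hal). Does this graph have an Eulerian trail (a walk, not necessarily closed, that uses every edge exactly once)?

Yes

Degrees: Leo:4, Rae:4, Mia:4, Dee:4, Kim:3, Ola:2, Yui:2, Cal:2, Hal:3, Ava:2, Ivy:2
Odd-degree vertices: Kim, Hal (2 total).
With 2 odd-degree vertices and all edges in one connected piece, an Eulerian trail exists (from Kim to Hal).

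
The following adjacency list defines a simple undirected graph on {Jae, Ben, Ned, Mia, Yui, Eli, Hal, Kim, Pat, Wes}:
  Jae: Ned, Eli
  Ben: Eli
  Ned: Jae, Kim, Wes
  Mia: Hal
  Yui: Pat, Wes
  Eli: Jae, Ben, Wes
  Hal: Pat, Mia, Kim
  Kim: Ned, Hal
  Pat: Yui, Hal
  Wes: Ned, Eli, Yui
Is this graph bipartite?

Yes

Partition the vertices as {Ned, Yui, Eli, Hal} vs {Jae, Ben, Mia, Kim, Pat, Wes}. Each listed edge has one endpoint in each part, so the graph is bipartite.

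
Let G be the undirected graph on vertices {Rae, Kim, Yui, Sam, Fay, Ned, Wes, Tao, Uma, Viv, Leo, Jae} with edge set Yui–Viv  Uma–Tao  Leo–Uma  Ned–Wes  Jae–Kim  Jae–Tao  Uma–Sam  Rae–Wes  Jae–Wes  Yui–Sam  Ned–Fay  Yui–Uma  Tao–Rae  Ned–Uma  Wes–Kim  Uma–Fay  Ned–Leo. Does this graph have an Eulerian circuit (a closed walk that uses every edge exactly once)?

No

Degrees: Rae:2, Kim:2, Yui:3, Sam:2, Fay:2, Ned:4, Wes:4, Tao:3, Uma:6, Viv:1, Leo:2, Jae:3
Vertices with odd degree: Yui, Tao, Viv, Jae. An Eulerian circuit requires all degrees even.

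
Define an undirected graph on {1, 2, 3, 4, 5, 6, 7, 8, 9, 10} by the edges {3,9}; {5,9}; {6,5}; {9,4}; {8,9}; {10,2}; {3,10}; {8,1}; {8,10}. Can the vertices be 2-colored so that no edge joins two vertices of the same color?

Yes

A valid 2-coloring puts {2, 3, 4, 5, 7, 8} on one side and {1, 6, 9, 10} on the other; every edge crosses between the two sides.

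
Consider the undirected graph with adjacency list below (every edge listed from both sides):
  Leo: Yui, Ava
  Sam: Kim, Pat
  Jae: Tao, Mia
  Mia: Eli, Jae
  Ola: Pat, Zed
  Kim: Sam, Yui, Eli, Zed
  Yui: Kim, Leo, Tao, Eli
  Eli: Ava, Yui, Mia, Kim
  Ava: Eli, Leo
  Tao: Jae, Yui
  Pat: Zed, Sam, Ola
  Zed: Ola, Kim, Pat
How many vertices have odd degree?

Degrees: Leo:2, Sam:2, Jae:2, Mia:2, Ola:2, Kim:4, Yui:4, Eli:4, Ava:2, Tao:2, Pat:3, Zed:3
Odd-degree vertices: Pat, Zed.

2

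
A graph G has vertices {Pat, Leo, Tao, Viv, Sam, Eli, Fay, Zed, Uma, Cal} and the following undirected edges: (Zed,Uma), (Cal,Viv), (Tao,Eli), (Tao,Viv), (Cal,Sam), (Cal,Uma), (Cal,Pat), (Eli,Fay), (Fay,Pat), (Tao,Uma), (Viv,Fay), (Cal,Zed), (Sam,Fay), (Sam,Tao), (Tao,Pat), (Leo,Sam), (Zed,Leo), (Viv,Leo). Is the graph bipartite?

No

The cycle Uma-Zed-Cal-Uma has length 3, which is odd, so the graph is not bipartite.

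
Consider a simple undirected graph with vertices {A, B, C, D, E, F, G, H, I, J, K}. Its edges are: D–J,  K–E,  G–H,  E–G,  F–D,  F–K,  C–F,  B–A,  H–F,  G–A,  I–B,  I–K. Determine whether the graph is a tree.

No

The graph has 11 vertices and 12 edges.
Connected but with 12 > 10 edges, so it has a cycle and is not a tree.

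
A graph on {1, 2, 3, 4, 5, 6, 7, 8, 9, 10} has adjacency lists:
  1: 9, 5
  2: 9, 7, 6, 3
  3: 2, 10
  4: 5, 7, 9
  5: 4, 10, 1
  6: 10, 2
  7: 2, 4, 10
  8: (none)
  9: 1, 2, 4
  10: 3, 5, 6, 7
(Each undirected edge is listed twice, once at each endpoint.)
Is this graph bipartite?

Partition the vertices as {3, 5, 6, 7, 8, 9} vs {1, 2, 4, 10}. Each listed edge has one endpoint in each part, so the graph is bipartite.

Yes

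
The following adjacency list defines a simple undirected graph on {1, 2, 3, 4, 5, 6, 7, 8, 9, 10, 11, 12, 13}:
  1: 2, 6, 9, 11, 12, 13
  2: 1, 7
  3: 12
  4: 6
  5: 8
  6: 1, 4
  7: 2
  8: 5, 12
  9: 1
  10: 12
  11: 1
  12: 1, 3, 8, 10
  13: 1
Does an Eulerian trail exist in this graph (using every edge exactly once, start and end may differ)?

No

Degrees: 1:6, 2:2, 3:1, 4:1, 5:1, 6:2, 7:1, 8:2, 9:1, 10:1, 11:1, 12:4, 13:1
Odd-degree vertices: 3, 4, 5, 7, 9, 10, 11, 13 (8 total).
With 8 odd-degree vertices (more than two), no single trail can use every edge.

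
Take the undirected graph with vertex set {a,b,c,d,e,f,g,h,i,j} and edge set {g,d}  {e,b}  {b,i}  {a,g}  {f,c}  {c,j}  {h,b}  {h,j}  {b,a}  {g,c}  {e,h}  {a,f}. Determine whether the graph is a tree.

No

The graph has 10 vertices and 12 edges.
Connected but with 12 > 9 edges, so it has a cycle and is not a tree.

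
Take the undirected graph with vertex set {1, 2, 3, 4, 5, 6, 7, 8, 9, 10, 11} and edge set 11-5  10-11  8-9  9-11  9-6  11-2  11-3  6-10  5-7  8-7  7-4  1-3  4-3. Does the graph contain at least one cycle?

|V| = 11, |E| = 13, number of components = 1.
Since 13 > 11 - 1, a cycle must exist; for instance 3-11-5-7-4-3.

Yes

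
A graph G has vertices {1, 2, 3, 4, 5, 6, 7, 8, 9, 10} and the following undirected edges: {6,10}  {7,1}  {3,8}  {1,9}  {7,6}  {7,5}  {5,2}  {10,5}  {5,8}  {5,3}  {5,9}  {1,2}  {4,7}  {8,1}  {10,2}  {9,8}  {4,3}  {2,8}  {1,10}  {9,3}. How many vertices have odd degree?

2

Degrees: 1:5, 2:4, 3:4, 4:2, 5:6, 6:2, 7:4, 8:5, 9:4, 10:4
Odd-degree vertices: 1, 8.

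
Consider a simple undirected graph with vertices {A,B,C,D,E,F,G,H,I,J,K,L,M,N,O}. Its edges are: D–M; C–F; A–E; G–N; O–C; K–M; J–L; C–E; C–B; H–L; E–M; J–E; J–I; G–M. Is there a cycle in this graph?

The graph has 15 vertices, 14 edges, and 1 connected component.
A forest on 15 vertices with 1 component has exactly 14 edges, which matches — so no cycle.

No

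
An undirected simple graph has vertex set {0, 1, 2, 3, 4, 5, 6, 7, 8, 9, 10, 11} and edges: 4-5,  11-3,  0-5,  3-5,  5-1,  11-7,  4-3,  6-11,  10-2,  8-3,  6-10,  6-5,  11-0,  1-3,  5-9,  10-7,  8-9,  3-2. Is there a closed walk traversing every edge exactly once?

Degrees: 0:2, 1:2, 2:2, 3:6, 4:2, 5:6, 6:3, 7:2, 8:2, 9:2, 10:3, 11:4
6, 10 have odd degree; an Eulerian circuit needs every degree to be even, so none exists.

No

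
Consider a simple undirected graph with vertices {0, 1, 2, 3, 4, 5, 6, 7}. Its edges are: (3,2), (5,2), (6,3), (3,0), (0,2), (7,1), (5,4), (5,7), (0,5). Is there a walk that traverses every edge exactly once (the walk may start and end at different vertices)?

Degrees: 0:3, 1:1, 2:3, 3:3, 4:1, 5:4, 6:1, 7:2
Odd-degree vertices: 0, 1, 2, 3, 4, 6 (6 total).
With 6 odd-degree vertices (more than two), no single trail can use every edge.

No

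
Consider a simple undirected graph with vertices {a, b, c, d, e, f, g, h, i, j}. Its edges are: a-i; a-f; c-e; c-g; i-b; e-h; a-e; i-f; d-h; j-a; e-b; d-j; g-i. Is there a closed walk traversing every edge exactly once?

Degrees: a:4, b:2, c:2, d:2, e:4, f:2, g:2, h:2, i:4, j:2
All degrees are even and the non-isolated vertices are connected — an Eulerian circuit exists.

Yes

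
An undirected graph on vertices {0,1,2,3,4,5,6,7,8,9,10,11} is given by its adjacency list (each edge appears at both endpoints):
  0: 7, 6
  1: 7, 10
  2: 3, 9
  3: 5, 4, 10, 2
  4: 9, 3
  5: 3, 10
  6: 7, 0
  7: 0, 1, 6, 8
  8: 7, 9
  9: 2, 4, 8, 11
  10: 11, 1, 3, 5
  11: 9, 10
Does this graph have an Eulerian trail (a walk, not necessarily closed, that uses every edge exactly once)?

Yes

Degrees: 0:2, 1:2, 2:2, 3:4, 4:2, 5:2, 6:2, 7:4, 8:2, 9:4, 10:4, 11:2
Odd-degree vertices: none (0 total).
The non-isolated vertices are connected and exactly 0 have odd degree, so an Eulerian trail exists.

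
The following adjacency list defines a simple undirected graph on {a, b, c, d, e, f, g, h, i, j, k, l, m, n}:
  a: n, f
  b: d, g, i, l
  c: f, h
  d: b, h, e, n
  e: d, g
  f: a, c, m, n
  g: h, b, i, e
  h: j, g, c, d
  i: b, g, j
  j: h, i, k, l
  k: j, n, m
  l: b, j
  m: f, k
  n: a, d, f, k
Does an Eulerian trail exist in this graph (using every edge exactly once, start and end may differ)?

Yes

Degrees: a:2, b:4, c:2, d:4, e:2, f:4, g:4, h:4, i:3, j:4, k:3, l:2, m:2, n:4
Odd-degree vertices: i, k (2 total).
With 2 odd-degree vertices and all edges in one connected piece, an Eulerian trail exists (from i to k).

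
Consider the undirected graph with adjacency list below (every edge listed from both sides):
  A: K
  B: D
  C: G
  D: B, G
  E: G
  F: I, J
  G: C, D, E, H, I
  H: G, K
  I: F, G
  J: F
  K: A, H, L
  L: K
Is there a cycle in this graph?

No

|V| = 12, |E| = 11, number of components = 1.
A forest on 12 vertices with 1 component has exactly 11 edges, which matches — so no cycle.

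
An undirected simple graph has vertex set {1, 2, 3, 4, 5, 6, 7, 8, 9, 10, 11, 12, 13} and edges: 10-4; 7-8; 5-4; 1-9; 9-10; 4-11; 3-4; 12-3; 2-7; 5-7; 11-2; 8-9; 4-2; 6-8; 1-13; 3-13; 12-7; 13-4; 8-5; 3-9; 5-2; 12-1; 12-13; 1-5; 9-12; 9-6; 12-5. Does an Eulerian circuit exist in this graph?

Yes

Degrees: 1:4, 2:4, 3:4, 4:6, 5:6, 6:2, 7:4, 8:4, 9:6, 10:2, 11:2, 12:6, 13:4
All degrees are even and the non-isolated vertices are connected — an Eulerian circuit exists.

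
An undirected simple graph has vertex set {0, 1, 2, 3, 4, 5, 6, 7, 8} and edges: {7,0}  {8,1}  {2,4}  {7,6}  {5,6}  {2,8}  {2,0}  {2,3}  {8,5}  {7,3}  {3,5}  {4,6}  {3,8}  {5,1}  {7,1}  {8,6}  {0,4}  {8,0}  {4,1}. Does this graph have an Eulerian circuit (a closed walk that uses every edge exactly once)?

Yes

Degrees: 0:4, 1:4, 2:4, 3:4, 4:4, 5:4, 6:4, 7:4, 8:6
Every vertex has even degree and the edges form a single connected piece, so an Eulerian circuit exists.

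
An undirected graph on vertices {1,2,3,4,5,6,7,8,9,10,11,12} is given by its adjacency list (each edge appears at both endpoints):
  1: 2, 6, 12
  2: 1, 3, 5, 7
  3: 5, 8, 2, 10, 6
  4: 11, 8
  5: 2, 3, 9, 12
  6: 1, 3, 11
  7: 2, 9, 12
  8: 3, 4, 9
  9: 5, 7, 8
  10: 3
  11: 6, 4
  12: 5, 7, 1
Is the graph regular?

Degrees: 1:3, 2:4, 3:5, 4:2, 5:4, 6:3, 7:3, 8:3, 9:3, 10:1, 11:2, 12:3
Degrees are not all equal (e.g. deg(10)=1 but deg(3)=5); not regular.

No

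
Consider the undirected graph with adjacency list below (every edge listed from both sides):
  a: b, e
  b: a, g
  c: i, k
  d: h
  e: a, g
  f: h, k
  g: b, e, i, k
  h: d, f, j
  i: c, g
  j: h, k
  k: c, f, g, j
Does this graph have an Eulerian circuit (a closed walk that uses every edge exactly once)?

No

Degrees: a:2, b:2, c:2, d:1, e:2, f:2, g:4, h:3, i:2, j:2, k:4
Vertices with odd degree: d, h. An Eulerian circuit requires all degrees even.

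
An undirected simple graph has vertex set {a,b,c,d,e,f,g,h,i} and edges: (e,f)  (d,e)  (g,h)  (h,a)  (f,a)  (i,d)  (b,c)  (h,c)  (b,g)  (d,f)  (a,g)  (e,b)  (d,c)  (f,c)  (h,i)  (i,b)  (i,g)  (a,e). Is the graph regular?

Degrees: a:4, b:4, c:4, d:4, e:4, f:4, g:4, h:4, i:4
Every vertex has degree 4, so the graph is 4-regular.

Yes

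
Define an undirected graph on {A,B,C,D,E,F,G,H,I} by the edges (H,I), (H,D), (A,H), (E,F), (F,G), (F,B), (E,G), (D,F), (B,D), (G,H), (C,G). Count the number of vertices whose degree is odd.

4

Degrees: A:1, B:2, C:1, D:3, E:2, F:4, G:4, H:4, I:1
Odd-degree vertices: A, C, D, I.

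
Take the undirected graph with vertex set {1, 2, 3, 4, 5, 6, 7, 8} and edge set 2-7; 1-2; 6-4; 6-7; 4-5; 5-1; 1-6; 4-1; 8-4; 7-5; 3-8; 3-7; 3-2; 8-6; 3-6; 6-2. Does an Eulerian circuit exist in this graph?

No

Degrees: 1:4, 2:4, 3:4, 4:4, 5:3, 6:6, 7:4, 8:3
Vertices with odd degree: 5, 8. An Eulerian circuit requires all degrees even.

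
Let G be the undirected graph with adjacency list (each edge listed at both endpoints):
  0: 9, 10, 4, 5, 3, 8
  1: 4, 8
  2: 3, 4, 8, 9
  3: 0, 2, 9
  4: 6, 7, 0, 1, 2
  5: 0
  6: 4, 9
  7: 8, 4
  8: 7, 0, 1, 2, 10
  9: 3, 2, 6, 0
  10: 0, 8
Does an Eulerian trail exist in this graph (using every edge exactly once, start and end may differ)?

No

Degrees: 0:6, 1:2, 2:4, 3:3, 4:5, 5:1, 6:2, 7:2, 8:5, 9:4, 10:2
Odd-degree vertices: 3, 4, 5, 8 (4 total).
An Eulerian trail requires 0 or 2 odd-degree vertices; here there are 4.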